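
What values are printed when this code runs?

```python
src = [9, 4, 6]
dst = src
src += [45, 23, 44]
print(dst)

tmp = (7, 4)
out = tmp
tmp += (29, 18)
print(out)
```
[9, 4, 6, 45, 23, 44]
(7, 4)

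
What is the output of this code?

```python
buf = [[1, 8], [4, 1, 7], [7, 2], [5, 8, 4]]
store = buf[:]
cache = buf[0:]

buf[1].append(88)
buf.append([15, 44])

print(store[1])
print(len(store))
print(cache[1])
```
[4, 1, 7, 88]
4
[4, 1, 7, 88]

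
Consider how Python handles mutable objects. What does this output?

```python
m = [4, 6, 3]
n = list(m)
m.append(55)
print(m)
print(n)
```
[4, 6, 3, 55]
[4, 6, 3]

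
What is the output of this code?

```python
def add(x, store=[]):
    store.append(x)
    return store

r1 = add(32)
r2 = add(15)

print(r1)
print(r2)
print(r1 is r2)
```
[32, 15]
[32, 15]
True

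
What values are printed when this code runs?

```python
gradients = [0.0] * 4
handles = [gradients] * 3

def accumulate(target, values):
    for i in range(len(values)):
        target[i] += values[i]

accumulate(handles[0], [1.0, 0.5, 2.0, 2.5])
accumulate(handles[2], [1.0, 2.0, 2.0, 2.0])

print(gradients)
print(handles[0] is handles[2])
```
[2.0, 2.5, 4.0, 4.5]
True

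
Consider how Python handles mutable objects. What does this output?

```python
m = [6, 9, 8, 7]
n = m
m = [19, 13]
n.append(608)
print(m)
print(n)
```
[19, 13]
[6, 9, 8, 7, 608]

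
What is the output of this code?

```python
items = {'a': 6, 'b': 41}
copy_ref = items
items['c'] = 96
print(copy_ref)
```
{'a': 6, 'b': 41, 'c': 96}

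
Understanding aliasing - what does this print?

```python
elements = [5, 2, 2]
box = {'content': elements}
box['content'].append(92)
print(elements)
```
[5, 2, 2, 92]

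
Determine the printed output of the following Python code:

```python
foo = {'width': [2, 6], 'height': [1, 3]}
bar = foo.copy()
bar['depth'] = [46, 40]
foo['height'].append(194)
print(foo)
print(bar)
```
{'width': [2, 6], 'height': [1, 3, 194]}
{'width': [2, 6], 'height': [1, 3, 194], 'depth': [46, 40]}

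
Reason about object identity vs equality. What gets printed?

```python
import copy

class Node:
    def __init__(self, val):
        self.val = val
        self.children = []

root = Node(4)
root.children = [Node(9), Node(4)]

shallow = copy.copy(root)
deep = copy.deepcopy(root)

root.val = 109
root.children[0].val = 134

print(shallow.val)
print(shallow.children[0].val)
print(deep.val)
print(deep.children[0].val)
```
4
134
4
9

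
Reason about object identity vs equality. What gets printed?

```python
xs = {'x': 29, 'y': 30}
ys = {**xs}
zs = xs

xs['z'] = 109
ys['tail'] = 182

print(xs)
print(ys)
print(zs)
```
{'x': 29, 'y': 30, 'z': 109}
{'x': 29, 'y': 30, 'tail': 182}
{'x': 29, 'y': 30, 'z': 109}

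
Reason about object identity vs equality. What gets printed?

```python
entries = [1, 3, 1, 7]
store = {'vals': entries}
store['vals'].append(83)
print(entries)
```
[1, 3, 1, 7, 83]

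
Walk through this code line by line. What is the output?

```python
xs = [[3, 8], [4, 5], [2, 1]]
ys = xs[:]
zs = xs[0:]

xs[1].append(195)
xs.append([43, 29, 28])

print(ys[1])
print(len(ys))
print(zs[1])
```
[4, 5, 195]
3
[4, 5, 195]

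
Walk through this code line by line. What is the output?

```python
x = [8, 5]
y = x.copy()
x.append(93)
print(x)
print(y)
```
[8, 5, 93]
[8, 5]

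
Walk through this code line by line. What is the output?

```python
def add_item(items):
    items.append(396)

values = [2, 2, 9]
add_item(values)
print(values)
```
[2, 2, 9, 396]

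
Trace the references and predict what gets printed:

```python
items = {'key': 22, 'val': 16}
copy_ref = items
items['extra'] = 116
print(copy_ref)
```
{'key': 22, 'val': 16, 'extra': 116}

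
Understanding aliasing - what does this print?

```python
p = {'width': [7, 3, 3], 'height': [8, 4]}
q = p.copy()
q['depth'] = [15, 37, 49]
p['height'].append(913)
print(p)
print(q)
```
{'width': [7, 3, 3], 'height': [8, 4, 913]}
{'width': [7, 3, 3], 'height': [8, 4, 913], 'depth': [15, 37, 49]}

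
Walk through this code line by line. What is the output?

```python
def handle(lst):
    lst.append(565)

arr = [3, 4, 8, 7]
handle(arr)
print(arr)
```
[3, 4, 8, 7, 565]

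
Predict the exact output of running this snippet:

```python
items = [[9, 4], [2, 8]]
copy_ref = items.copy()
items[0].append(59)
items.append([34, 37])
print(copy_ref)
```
[[9, 4, 59], [2, 8]]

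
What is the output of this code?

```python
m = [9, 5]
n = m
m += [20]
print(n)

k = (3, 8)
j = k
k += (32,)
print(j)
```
[9, 5, 20]
(3, 8)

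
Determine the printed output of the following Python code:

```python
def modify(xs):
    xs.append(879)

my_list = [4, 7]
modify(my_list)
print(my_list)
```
[4, 7, 879]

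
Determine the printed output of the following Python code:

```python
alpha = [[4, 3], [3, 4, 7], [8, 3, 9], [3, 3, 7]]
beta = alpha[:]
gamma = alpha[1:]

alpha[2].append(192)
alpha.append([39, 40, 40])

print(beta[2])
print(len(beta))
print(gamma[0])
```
[8, 3, 9, 192]
4
[3, 4, 7]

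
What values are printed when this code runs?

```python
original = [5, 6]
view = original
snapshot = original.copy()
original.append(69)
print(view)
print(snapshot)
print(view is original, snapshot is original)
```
[5, 6, 69]
[5, 6]
True False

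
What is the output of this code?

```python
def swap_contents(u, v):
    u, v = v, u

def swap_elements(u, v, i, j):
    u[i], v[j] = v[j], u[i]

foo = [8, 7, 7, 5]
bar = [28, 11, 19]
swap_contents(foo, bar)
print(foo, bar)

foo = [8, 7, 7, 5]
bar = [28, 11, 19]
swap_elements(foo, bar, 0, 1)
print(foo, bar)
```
[8, 7, 7, 5] [28, 11, 19]
[11, 7, 7, 5] [28, 8, 19]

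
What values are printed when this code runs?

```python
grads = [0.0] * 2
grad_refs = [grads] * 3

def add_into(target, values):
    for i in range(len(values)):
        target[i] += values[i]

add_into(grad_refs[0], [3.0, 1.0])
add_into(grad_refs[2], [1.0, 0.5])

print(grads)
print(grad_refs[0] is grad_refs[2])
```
[4.0, 1.5]
True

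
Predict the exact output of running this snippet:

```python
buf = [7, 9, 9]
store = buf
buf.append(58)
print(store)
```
[7, 9, 9, 58]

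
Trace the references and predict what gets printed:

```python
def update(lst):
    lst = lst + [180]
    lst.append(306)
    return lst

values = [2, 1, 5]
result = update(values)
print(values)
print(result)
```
[2, 1, 5]
[2, 1, 5, 180, 306]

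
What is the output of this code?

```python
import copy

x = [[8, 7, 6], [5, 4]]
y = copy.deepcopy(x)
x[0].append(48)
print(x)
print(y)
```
[[8, 7, 6, 48], [5, 4]]
[[8, 7, 6], [5, 4]]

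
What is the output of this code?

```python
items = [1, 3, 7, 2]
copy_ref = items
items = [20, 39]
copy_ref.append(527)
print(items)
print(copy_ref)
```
[20, 39]
[1, 3, 7, 2, 527]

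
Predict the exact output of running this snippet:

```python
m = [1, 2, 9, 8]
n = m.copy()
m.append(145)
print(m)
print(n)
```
[1, 2, 9, 8, 145]
[1, 2, 9, 8]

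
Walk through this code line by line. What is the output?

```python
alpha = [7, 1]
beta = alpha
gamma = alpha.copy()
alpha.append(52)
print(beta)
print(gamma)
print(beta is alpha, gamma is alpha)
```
[7, 1, 52]
[7, 1]
True False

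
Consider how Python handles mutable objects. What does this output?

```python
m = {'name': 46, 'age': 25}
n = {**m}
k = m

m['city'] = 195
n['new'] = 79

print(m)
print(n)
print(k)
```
{'name': 46, 'age': 25, 'city': 195}
{'name': 46, 'age': 25, 'new': 79}
{'name': 46, 'age': 25, 'city': 195}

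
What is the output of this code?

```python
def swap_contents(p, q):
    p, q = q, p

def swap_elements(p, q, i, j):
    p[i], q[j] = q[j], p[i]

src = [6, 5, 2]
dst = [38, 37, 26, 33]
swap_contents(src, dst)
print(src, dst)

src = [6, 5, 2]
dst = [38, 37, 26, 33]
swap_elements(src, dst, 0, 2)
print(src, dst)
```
[6, 5, 2] [38, 37, 26, 33]
[26, 5, 2] [38, 37, 6, 33]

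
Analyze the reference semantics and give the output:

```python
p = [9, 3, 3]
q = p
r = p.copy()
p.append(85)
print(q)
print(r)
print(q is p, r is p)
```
[9, 3, 3, 85]
[9, 3, 3]
True False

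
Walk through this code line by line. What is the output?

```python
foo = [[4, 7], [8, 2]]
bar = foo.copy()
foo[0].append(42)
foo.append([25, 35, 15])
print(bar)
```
[[4, 7, 42], [8, 2]]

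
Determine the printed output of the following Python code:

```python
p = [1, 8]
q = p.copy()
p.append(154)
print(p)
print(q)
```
[1, 8, 154]
[1, 8]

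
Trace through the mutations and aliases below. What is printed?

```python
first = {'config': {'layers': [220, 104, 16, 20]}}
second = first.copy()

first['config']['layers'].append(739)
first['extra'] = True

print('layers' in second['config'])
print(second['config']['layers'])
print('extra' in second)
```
True
[220, 104, 16, 20, 739]
False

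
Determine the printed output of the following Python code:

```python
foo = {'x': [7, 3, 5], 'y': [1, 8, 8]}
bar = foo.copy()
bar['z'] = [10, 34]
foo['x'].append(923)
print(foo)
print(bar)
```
{'x': [7, 3, 5, 923], 'y': [1, 8, 8]}
{'x': [7, 3, 5, 923], 'y': [1, 8, 8], 'z': [10, 34]}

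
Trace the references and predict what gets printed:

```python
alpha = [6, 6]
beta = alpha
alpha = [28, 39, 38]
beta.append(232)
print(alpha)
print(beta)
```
[28, 39, 38]
[6, 6, 232]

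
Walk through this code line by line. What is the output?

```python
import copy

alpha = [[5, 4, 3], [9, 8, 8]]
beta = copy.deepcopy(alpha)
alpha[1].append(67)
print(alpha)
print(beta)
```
[[5, 4, 3], [9, 8, 8, 67]]
[[5, 4, 3], [9, 8, 8]]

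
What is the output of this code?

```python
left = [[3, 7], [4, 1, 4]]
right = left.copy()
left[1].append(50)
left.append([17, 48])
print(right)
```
[[3, 7], [4, 1, 4, 50]]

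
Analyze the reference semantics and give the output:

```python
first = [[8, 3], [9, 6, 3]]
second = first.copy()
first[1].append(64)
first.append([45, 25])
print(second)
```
[[8, 3], [9, 6, 3, 64]]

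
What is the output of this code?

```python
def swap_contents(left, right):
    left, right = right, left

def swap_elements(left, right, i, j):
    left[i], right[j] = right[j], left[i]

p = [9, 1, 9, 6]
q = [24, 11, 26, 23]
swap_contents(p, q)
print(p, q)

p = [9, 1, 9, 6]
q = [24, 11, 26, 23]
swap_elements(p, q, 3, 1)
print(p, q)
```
[9, 1, 9, 6] [24, 11, 26, 23]
[9, 1, 9, 11] [24, 6, 26, 23]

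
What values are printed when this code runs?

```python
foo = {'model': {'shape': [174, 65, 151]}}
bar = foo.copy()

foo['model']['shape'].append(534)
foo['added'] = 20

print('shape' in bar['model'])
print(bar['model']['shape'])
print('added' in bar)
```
True
[174, 65, 151, 534]
False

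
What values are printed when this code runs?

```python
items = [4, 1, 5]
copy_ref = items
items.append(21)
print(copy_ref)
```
[4, 1, 5, 21]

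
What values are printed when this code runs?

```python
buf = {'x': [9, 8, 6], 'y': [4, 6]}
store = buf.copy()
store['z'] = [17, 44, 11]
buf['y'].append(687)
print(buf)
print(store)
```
{'x': [9, 8, 6], 'y': [4, 6, 687]}
{'x': [9, 8, 6], 'y': [4, 6, 687], 'z': [17, 44, 11]}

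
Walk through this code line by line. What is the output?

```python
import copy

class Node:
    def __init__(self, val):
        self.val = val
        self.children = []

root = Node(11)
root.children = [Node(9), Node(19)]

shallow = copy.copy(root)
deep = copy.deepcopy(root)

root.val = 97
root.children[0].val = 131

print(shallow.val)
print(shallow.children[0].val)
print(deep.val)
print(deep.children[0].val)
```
11
131
11
9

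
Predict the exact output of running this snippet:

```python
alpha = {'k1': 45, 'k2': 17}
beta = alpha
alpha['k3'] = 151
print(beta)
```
{'k1': 45, 'k2': 17, 'k3': 151}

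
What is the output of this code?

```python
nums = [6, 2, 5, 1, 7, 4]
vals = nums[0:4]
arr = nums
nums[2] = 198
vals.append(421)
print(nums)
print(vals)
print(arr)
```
[6, 2, 198, 1, 7, 4]
[6, 2, 5, 1, 421]
[6, 2, 198, 1, 7, 4]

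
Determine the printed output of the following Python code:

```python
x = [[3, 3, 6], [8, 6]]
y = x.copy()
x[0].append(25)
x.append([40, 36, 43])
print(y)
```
[[3, 3, 6, 25], [8, 6]]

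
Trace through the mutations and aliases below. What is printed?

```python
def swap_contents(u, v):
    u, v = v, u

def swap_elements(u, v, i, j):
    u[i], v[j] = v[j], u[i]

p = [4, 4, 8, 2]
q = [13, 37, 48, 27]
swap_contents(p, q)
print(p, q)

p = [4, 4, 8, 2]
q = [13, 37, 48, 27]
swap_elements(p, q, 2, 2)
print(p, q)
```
[4, 4, 8, 2] [13, 37, 48, 27]
[4, 4, 48, 2] [13, 37, 8, 27]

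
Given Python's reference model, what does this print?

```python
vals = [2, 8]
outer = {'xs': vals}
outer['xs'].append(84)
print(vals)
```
[2, 8, 84]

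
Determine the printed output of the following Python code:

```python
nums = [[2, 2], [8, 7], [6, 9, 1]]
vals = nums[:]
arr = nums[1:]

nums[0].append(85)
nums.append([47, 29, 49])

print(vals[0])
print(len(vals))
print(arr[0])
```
[2, 2, 85]
3
[8, 7]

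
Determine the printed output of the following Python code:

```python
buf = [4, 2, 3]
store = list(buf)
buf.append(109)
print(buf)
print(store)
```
[4, 2, 3, 109]
[4, 2, 3]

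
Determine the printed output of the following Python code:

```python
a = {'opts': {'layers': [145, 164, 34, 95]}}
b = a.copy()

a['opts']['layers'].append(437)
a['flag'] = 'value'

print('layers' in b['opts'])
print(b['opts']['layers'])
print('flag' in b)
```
True
[145, 164, 34, 95, 437]
False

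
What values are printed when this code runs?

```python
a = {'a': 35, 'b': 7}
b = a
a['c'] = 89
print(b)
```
{'a': 35, 'b': 7, 'c': 89}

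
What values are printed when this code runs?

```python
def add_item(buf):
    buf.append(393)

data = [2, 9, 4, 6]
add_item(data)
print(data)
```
[2, 9, 4, 6, 393]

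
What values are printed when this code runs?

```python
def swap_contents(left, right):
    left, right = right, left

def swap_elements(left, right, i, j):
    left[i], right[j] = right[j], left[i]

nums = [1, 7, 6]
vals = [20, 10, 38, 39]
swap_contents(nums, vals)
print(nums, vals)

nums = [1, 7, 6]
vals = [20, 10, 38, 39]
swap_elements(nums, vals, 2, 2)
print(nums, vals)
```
[1, 7, 6] [20, 10, 38, 39]
[1, 7, 38] [20, 10, 6, 39]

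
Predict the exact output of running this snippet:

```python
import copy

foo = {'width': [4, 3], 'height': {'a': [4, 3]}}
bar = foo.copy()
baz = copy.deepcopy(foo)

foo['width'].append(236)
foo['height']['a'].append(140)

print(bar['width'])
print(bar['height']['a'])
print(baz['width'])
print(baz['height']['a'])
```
[4, 3, 236]
[4, 3, 140]
[4, 3]
[4, 3]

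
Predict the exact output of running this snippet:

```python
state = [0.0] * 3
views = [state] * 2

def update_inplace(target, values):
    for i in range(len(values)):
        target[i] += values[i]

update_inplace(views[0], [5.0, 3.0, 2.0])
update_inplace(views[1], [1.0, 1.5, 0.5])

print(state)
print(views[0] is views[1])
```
[6.0, 4.5, 2.5]
True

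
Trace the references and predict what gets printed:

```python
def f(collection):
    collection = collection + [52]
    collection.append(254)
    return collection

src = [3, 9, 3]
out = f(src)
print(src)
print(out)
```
[3, 9, 3]
[3, 9, 3, 52, 254]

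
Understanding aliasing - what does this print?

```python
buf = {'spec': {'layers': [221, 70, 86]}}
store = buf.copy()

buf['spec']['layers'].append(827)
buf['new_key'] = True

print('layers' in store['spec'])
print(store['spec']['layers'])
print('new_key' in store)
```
True
[221, 70, 86, 827]
False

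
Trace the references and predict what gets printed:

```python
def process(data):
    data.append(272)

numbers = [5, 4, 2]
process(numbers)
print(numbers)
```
[5, 4, 2, 272]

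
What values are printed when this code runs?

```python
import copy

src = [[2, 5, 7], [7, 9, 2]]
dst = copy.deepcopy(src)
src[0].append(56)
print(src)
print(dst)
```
[[2, 5, 7, 56], [7, 9, 2]]
[[2, 5, 7], [7, 9, 2]]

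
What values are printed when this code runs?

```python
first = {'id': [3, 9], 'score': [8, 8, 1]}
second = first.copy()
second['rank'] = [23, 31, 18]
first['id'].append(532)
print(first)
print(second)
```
{'id': [3, 9, 532], 'score': [8, 8, 1]}
{'id': [3, 9, 532], 'score': [8, 8, 1], 'rank': [23, 31, 18]}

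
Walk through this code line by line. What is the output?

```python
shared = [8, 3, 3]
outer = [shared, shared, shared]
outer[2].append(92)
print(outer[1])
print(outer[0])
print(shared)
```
[8, 3, 3, 92]
[8, 3, 3, 92]
[8, 3, 3, 92]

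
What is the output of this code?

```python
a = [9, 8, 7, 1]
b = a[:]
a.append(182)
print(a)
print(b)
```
[9, 8, 7, 1, 182]
[9, 8, 7, 1]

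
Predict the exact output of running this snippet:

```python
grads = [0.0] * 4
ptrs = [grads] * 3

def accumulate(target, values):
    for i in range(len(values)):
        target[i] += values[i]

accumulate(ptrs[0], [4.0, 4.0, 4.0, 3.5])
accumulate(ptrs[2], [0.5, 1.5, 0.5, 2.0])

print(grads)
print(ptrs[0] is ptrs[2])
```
[4.5, 5.5, 4.5, 5.5]
True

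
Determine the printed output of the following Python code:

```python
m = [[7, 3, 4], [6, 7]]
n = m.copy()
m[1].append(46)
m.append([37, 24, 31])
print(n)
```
[[7, 3, 4], [6, 7, 46]]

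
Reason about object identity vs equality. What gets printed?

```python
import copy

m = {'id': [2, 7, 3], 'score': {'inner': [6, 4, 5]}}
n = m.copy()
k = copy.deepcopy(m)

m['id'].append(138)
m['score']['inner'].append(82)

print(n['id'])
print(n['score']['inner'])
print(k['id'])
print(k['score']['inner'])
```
[2, 7, 3, 138]
[6, 4, 5, 82]
[2, 7, 3]
[6, 4, 5]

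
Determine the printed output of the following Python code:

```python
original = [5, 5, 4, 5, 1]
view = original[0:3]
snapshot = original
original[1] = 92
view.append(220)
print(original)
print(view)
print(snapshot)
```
[5, 92, 4, 5, 1]
[5, 5, 4, 220]
[5, 92, 4, 5, 1]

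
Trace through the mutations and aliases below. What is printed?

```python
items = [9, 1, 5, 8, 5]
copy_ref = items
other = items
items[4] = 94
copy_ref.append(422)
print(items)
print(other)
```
[9, 1, 5, 8, 94, 422]
[9, 1, 5, 8, 94, 422]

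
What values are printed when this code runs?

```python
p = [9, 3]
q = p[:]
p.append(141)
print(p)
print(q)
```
[9, 3, 141]
[9, 3]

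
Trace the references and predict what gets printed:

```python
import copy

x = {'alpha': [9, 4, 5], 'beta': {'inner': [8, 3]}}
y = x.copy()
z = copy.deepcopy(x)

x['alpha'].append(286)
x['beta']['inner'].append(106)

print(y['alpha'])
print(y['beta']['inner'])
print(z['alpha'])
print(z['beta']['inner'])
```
[9, 4, 5, 286]
[8, 3, 106]
[9, 4, 5]
[8, 3]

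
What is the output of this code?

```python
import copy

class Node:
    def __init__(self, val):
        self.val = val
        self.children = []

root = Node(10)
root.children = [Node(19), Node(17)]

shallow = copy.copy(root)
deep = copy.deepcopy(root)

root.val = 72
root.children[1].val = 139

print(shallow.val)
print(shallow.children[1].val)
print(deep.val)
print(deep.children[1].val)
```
10
139
10
17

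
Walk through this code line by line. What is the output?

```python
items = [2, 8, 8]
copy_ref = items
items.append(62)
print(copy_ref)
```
[2, 8, 8, 62]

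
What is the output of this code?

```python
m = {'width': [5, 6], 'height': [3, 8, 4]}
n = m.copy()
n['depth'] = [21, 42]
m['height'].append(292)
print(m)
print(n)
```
{'width': [5, 6], 'height': [3, 8, 4, 292]}
{'width': [5, 6], 'height': [3, 8, 4, 292], 'depth': [21, 42]}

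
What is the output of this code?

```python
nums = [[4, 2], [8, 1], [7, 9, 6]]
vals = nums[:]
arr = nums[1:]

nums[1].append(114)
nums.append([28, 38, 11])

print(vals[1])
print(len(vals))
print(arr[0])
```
[8, 1, 114]
3
[8, 1, 114]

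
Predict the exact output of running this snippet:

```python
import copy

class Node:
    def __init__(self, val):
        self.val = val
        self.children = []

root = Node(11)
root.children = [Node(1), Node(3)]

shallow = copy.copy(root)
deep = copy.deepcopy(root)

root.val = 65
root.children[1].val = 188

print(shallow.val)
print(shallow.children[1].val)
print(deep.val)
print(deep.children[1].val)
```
11
188
11
3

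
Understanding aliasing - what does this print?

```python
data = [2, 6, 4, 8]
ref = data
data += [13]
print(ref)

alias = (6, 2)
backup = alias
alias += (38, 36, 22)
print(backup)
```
[2, 6, 4, 8, 13]
(6, 2)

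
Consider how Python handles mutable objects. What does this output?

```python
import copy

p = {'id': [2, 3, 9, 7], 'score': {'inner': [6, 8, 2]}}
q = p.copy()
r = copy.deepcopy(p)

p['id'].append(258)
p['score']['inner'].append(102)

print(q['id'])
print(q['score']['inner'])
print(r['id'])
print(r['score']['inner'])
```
[2, 3, 9, 7, 258]
[6, 8, 2, 102]
[2, 3, 9, 7]
[6, 8, 2]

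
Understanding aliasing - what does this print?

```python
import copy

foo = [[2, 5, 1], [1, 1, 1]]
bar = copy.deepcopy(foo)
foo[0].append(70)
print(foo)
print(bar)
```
[[2, 5, 1, 70], [1, 1, 1]]
[[2, 5, 1], [1, 1, 1]]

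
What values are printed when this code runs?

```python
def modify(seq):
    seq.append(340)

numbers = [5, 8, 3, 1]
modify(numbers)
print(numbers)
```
[5, 8, 3, 1, 340]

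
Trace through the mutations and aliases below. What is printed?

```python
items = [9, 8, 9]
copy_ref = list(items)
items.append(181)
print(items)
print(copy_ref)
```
[9, 8, 9, 181]
[9, 8, 9]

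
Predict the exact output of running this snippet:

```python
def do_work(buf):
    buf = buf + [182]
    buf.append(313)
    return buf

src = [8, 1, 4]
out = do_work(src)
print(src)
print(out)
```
[8, 1, 4]
[8, 1, 4, 182, 313]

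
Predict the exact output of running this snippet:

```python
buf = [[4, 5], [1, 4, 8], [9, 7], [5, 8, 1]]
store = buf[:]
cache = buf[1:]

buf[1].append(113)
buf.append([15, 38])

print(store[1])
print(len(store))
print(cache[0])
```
[1, 4, 8, 113]
4
[1, 4, 8, 113]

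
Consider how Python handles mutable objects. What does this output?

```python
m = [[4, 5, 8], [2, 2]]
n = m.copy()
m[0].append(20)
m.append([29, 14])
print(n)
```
[[4, 5, 8, 20], [2, 2]]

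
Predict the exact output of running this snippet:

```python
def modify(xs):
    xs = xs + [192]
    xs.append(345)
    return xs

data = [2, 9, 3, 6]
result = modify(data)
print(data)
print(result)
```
[2, 9, 3, 6]
[2, 9, 3, 6, 192, 345]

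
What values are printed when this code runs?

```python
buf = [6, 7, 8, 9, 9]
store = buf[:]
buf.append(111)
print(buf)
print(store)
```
[6, 7, 8, 9, 9, 111]
[6, 7, 8, 9, 9]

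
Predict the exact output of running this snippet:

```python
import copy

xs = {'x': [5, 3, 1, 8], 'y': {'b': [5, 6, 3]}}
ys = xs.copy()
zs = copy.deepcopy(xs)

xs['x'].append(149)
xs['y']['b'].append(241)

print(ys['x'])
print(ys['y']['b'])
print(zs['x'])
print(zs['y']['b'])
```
[5, 3, 1, 8, 149]
[5, 6, 3, 241]
[5, 3, 1, 8]
[5, 6, 3]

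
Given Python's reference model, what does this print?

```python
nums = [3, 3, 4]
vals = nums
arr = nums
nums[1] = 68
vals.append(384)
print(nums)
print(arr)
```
[3, 68, 4, 384]
[3, 68, 4, 384]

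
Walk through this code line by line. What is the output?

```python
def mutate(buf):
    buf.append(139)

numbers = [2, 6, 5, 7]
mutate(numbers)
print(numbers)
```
[2, 6, 5, 7, 139]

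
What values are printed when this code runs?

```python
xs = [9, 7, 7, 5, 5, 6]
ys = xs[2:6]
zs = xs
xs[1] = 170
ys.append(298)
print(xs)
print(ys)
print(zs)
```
[9, 170, 7, 5, 5, 6]
[7, 5, 5, 6, 298]
[9, 170, 7, 5, 5, 6]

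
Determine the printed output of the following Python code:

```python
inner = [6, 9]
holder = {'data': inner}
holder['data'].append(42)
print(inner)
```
[6, 9, 42]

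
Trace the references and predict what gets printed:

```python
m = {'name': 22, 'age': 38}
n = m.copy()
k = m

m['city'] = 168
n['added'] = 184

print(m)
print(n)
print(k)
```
{'name': 22, 'age': 38, 'city': 168}
{'name': 22, 'age': 38, 'added': 184}
{'name': 22, 'age': 38, 'city': 168}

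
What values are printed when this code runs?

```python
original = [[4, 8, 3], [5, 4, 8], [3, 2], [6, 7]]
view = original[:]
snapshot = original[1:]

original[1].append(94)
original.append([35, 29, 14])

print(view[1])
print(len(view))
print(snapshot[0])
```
[5, 4, 8, 94]
4
[5, 4, 8, 94]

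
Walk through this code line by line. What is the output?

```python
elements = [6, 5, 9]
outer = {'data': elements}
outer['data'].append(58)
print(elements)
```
[6, 5, 9, 58]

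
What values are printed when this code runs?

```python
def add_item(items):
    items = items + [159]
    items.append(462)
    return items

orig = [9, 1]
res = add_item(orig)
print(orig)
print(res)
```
[9, 1]
[9, 1, 159, 462]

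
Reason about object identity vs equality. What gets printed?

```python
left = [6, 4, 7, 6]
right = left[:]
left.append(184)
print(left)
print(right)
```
[6, 4, 7, 6, 184]
[6, 4, 7, 6]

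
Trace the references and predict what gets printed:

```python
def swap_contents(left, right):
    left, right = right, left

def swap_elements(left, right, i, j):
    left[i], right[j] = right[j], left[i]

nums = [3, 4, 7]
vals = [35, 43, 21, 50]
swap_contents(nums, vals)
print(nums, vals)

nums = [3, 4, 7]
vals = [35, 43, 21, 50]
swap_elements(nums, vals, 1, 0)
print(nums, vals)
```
[3, 4, 7] [35, 43, 21, 50]
[3, 35, 7] [4, 43, 21, 50]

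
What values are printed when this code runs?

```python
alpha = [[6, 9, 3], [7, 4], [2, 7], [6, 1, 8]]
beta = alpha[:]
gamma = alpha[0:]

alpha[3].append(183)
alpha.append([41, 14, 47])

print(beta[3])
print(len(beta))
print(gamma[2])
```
[6, 1, 8, 183]
4
[2, 7]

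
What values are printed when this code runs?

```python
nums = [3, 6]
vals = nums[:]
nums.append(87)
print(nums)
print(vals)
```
[3, 6, 87]
[3, 6]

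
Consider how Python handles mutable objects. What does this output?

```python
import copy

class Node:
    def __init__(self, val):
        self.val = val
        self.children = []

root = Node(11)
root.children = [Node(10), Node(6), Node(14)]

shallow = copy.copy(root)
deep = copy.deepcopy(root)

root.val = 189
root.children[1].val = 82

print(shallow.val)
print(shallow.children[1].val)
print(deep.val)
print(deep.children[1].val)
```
11
82
11
6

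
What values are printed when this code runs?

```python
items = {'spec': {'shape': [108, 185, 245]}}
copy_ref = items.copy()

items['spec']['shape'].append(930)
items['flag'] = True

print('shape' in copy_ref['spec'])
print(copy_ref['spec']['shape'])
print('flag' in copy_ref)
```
True
[108, 185, 245, 930]
False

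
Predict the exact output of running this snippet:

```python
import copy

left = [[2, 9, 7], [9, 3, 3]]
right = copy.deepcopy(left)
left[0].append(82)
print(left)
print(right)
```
[[2, 9, 7, 82], [9, 3, 3]]
[[2, 9, 7], [9, 3, 3]]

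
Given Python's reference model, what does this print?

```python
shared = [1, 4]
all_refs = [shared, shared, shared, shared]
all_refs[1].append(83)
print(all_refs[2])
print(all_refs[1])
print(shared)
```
[1, 4, 83]
[1, 4, 83]
[1, 4, 83]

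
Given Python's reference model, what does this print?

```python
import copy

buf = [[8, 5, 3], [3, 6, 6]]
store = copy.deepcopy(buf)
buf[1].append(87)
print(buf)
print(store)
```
[[8, 5, 3], [3, 6, 6, 87]]
[[8, 5, 3], [3, 6, 6]]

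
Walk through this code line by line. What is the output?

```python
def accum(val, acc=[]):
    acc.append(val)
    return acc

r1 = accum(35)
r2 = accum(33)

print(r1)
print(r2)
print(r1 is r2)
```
[35, 33]
[35, 33]
True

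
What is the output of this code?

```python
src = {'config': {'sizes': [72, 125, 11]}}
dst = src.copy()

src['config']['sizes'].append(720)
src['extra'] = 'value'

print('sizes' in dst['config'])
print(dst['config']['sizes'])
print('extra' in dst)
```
True
[72, 125, 11, 720]
False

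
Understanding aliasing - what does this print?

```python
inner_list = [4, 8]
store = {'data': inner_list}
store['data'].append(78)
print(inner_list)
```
[4, 8, 78]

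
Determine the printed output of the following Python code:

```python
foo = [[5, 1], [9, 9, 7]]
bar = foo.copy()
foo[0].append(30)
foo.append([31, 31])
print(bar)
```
[[5, 1, 30], [9, 9, 7]]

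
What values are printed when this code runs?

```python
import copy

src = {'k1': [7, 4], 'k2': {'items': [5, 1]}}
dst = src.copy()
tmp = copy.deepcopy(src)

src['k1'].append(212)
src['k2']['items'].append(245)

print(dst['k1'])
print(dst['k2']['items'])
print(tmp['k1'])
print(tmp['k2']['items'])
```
[7, 4, 212]
[5, 1, 245]
[7, 4]
[5, 1]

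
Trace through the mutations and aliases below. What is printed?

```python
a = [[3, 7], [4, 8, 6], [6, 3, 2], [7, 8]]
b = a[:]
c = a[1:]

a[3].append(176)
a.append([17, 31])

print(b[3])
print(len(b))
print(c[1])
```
[7, 8, 176]
4
[6, 3, 2]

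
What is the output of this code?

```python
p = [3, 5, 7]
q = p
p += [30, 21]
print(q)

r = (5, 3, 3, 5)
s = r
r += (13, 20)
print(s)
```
[3, 5, 7, 30, 21]
(5, 3, 3, 5)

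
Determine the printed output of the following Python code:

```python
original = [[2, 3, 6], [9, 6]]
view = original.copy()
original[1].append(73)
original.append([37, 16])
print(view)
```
[[2, 3, 6], [9, 6, 73]]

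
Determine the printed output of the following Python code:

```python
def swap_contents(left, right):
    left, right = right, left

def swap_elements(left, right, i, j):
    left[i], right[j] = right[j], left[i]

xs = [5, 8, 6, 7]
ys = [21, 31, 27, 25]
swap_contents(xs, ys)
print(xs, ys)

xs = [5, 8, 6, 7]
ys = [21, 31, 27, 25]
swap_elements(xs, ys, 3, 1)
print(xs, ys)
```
[5, 8, 6, 7] [21, 31, 27, 25]
[5, 8, 6, 31] [21, 7, 27, 25]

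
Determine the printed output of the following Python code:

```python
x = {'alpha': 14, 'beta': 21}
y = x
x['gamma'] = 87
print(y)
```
{'alpha': 14, 'beta': 21, 'gamma': 87}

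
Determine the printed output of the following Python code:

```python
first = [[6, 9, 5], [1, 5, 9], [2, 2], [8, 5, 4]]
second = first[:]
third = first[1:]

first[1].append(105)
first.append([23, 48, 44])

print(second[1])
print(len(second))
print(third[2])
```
[1, 5, 9, 105]
4
[8, 5, 4]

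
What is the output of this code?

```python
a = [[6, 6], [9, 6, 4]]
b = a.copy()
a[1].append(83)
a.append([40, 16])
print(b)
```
[[6, 6], [9, 6, 4, 83]]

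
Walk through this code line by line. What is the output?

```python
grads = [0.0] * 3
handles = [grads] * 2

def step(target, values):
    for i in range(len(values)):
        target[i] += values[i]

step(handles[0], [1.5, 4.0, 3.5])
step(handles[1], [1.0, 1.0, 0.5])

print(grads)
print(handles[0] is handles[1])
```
[2.5, 5.0, 4.0]
True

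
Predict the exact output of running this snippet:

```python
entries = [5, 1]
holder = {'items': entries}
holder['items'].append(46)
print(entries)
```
[5, 1, 46]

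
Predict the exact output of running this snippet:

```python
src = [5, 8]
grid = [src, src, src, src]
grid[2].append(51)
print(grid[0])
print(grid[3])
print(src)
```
[5, 8, 51]
[5, 8, 51]
[5, 8, 51]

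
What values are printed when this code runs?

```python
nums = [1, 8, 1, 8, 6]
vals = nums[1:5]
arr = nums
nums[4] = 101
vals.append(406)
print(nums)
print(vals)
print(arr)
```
[1, 8, 1, 8, 101]
[8, 1, 8, 6, 406]
[1, 8, 1, 8, 101]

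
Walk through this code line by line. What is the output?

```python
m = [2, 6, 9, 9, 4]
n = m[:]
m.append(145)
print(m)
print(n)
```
[2, 6, 9, 9, 4, 145]
[2, 6, 9, 9, 4]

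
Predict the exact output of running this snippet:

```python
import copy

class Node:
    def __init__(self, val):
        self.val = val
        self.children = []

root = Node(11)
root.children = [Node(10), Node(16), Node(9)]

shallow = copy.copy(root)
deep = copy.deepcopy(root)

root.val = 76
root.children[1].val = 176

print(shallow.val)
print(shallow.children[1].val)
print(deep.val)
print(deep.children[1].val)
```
11
176
11
16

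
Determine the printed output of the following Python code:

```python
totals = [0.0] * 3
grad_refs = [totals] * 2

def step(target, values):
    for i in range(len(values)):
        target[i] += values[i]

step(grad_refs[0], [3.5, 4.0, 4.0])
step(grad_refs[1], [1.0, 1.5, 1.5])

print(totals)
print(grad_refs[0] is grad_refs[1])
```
[4.5, 5.5, 5.5]
True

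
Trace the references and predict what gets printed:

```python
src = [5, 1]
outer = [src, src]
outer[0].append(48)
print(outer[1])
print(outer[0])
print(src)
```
[5, 1, 48]
[5, 1, 48]
[5, 1, 48]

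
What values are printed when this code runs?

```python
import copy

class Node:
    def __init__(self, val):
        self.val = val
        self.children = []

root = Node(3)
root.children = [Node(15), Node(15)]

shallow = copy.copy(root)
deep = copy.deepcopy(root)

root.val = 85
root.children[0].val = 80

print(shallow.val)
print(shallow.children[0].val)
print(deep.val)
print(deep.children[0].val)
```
3
80
3
15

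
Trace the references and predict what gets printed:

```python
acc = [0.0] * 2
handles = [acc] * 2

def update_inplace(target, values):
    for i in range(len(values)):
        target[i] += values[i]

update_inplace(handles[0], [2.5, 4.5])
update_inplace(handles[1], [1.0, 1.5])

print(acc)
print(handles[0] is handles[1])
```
[3.5, 6.0]
True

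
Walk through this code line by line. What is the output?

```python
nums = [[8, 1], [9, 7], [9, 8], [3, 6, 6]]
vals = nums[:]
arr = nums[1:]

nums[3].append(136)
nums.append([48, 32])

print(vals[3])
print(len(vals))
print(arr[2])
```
[3, 6, 6, 136]
4
[3, 6, 6, 136]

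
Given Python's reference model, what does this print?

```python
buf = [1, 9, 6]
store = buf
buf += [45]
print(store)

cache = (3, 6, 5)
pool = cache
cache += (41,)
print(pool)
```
[1, 9, 6, 45]
(3, 6, 5)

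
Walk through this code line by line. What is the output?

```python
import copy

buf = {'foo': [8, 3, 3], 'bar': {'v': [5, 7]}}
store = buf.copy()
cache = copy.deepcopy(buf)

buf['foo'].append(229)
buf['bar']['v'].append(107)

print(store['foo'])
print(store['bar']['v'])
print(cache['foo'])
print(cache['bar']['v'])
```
[8, 3, 3, 229]
[5, 7, 107]
[8, 3, 3]
[5, 7]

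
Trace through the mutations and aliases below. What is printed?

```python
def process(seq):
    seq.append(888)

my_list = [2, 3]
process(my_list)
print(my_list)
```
[2, 3, 888]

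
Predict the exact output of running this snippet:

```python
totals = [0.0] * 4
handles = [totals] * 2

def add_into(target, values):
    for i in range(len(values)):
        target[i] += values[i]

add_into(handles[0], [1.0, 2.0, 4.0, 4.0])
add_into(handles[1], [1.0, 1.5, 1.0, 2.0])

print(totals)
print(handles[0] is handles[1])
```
[2.0, 3.5, 5.0, 6.0]
True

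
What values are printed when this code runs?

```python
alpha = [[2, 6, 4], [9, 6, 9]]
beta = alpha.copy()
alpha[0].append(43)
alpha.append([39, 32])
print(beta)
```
[[2, 6, 4, 43], [9, 6, 9]]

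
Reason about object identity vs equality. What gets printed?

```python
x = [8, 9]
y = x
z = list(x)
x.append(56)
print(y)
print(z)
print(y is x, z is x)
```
[8, 9, 56]
[8, 9]
True False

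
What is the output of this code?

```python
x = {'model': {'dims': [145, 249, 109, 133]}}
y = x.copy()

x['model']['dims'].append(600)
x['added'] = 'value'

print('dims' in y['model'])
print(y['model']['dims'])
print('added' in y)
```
True
[145, 249, 109, 133, 600]
False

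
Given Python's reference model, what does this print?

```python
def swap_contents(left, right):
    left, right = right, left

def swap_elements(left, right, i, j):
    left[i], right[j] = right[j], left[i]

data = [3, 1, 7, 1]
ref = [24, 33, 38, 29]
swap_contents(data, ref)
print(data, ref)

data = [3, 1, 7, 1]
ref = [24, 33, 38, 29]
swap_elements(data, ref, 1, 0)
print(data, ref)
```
[3, 1, 7, 1] [24, 33, 38, 29]
[3, 24, 7, 1] [1, 33, 38, 29]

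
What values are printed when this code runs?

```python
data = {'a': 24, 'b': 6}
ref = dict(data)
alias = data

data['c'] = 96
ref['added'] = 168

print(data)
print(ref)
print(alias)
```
{'a': 24, 'b': 6, 'c': 96}
{'a': 24, 'b': 6, 'added': 168}
{'a': 24, 'b': 6, 'c': 96}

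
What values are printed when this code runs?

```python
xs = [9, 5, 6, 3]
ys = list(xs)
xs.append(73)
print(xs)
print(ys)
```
[9, 5, 6, 3, 73]
[9, 5, 6, 3]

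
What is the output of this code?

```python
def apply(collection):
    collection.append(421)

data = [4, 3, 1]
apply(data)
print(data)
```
[4, 3, 1, 421]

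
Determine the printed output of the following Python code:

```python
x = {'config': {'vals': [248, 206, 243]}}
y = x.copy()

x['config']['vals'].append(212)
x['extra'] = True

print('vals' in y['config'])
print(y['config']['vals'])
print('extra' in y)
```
True
[248, 206, 243, 212]
False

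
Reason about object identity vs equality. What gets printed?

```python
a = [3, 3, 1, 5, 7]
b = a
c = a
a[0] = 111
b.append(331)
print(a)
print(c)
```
[111, 3, 1, 5, 7, 331]
[111, 3, 1, 5, 7, 331]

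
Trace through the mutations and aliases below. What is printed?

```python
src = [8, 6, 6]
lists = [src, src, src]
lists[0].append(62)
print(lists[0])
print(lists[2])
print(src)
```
[8, 6, 6, 62]
[8, 6, 6, 62]
[8, 6, 6, 62]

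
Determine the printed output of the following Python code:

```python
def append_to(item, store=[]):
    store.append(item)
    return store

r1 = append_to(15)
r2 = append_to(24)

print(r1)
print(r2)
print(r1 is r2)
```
[15, 24]
[15, 24]
True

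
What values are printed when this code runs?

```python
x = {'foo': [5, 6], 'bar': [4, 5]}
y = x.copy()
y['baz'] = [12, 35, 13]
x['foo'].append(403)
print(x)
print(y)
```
{'foo': [5, 6, 403], 'bar': [4, 5]}
{'foo': [5, 6, 403], 'bar': [4, 5], 'baz': [12, 35, 13]}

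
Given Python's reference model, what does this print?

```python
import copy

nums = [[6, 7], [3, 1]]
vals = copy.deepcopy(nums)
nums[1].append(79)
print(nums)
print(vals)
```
[[6, 7], [3, 1, 79]]
[[6, 7], [3, 1]]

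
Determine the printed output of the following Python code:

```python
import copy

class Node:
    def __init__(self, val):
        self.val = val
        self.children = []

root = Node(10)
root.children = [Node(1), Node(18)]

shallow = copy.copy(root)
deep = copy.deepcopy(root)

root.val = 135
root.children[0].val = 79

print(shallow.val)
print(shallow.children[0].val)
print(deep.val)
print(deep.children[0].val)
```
10
79
10
1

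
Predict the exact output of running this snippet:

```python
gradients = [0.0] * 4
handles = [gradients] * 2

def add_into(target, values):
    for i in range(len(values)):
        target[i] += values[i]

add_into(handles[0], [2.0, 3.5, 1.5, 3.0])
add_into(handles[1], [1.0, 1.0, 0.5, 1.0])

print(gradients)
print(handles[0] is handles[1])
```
[3.0, 4.5, 2.0, 4.0]
True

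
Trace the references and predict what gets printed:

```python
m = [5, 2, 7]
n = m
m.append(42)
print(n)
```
[5, 2, 7, 42]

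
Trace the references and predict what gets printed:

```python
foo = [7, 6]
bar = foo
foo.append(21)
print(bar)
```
[7, 6, 21]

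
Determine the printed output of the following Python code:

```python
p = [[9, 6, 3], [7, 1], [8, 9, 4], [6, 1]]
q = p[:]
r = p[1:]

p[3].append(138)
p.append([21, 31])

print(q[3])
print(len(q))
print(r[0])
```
[6, 1, 138]
4
[7, 1]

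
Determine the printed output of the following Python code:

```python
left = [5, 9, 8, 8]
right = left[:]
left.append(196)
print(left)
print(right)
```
[5, 9, 8, 8, 196]
[5, 9, 8, 8]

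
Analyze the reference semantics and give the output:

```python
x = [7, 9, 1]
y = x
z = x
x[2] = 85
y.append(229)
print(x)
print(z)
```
[7, 9, 85, 229]
[7, 9, 85, 229]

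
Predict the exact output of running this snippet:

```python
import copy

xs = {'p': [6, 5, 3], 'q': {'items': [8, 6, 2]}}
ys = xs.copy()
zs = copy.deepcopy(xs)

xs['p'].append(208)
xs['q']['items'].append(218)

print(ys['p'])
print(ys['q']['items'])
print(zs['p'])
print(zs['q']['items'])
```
[6, 5, 3, 208]
[8, 6, 2, 218]
[6, 5, 3]
[8, 6, 2]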